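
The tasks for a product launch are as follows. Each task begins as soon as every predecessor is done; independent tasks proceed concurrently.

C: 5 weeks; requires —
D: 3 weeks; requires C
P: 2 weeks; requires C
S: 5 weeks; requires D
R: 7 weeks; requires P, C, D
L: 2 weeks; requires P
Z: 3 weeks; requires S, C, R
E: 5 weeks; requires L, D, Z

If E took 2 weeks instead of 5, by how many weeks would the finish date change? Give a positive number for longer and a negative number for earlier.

-3

Baseline: C→D→R→Z→E = 5+3+7+3+5 = 23 → 23 weeks.
E lies on that path, so at 2 weeks the path becomes 20 weeks.
The critical path is still C→D→R→Z→E; finish is now 20 weeks.
Change in finish: 20 − 23 = -3 weeks.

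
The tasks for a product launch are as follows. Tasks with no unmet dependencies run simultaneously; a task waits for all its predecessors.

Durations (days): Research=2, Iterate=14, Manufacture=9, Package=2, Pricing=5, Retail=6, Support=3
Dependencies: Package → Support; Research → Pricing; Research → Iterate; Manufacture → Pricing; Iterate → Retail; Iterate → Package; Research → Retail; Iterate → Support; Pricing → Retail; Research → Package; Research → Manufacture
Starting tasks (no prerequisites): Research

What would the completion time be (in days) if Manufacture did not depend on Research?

22

Before: longest chain Research→Iterate→Retail = 2+14+6 = 22, finish 22.
Without Research→Manufacture, Manufacture's earliest start moves from 2 to 0.
New critical path: Research→Iterate→Retail = 2+14+6 = 22 ⇒ 22 days.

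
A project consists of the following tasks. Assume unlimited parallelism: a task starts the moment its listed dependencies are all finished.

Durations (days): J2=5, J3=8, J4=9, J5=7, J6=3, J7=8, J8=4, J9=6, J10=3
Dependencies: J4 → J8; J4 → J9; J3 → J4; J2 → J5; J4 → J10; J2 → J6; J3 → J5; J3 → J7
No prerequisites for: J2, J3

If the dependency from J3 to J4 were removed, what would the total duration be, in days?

16

Before: longest chain J3→J4→J9 = 8+9+6 = 23, finish 23.
Without J3→J4, J4's earliest start moves from 8 to 0.
New critical path: J3→J7 = 8+8 = 16 ⇒ 16 days.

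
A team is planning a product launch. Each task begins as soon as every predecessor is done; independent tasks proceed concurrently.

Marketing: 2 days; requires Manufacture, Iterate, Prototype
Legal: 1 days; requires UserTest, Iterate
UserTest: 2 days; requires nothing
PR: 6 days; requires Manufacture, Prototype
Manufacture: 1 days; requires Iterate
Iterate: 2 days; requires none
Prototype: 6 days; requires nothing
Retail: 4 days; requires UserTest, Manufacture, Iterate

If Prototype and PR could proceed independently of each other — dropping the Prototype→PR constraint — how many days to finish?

Before: longest chain Prototype→PR = 6+6 = 12, finish 12.
Without Prototype→PR, PR's earliest start moves from 6 to 3.
New critical path: Iterate→Manufacture→PR = 2+1+6 = 9 ⇒ 9 days.

9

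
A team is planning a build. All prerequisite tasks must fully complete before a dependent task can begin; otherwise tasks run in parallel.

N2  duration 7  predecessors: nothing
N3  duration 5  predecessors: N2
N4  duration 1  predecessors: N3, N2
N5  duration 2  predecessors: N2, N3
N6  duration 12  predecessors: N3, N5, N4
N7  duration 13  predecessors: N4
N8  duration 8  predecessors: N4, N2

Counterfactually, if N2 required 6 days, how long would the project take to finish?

Baseline: N2→N3→N4→N7 = 7+5+1+13 = 26 → 26 days.
N2 is on the critical path; changing it to 6 makes that path 25 days.
That remains the longest chain; total 25 days.

25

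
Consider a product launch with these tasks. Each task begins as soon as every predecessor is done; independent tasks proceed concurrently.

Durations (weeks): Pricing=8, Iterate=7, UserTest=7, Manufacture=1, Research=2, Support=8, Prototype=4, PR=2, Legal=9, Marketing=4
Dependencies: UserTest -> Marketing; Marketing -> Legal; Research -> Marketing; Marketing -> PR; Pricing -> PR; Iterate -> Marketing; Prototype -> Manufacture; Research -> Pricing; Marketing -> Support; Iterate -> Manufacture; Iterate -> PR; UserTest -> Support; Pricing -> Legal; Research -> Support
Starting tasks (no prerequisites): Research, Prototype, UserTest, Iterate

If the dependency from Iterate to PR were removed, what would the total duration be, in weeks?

20

Original critical path: UserTest→Marketing→Legal = 7+4+9 = 20 ⇒ 20 weeks.
Dropping Iterate→PR doesn't change PR's earliest start (11); another predecessor still binds.
After: UserTest→Marketing→Legal = 7+4+9 = 20 → 20 weeks.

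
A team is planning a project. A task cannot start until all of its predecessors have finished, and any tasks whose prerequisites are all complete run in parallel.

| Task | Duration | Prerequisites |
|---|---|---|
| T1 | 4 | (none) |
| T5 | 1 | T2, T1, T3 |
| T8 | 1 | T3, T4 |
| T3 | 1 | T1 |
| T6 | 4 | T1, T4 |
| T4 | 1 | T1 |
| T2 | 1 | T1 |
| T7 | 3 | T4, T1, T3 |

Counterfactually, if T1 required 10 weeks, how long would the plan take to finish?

Actual critical path: T1→T4→T6 = 4+1+4 = 9 ⇒ 9 weeks.
T1 lies on that path, so at 10 weeks the path becomes 15 weeks.
The critical path is still T1→T4→T6; finish is now 15 weeks.

15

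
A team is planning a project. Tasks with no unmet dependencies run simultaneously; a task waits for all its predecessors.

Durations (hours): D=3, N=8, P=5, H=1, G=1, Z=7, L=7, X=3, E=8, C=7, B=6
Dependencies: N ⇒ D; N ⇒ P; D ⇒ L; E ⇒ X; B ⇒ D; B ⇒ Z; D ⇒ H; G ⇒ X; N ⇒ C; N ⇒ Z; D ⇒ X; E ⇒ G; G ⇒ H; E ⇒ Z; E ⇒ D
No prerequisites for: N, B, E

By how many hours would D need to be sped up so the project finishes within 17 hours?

1

Current finish: 18 hours; target: 17.
D is on every critical path, so each hour cut from D cuts the finish by one (this holds down to a finish of 16).
Need 18 − 17 = 1 hour off D → D becomes 2 hours, finish becomes 17.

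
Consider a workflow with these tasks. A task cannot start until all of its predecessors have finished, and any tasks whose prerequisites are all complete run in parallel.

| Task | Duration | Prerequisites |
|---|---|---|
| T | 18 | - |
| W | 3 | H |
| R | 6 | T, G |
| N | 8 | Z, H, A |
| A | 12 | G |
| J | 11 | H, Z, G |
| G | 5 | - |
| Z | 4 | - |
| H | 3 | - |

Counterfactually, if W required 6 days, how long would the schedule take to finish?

25

Critical path before the change: G→A→N = 5+12+8 = 25 giving 25 days.
W is off the critical path — its longest chain is 6 days, giving 19 of slack.
That remains the longest chain; total 25 days.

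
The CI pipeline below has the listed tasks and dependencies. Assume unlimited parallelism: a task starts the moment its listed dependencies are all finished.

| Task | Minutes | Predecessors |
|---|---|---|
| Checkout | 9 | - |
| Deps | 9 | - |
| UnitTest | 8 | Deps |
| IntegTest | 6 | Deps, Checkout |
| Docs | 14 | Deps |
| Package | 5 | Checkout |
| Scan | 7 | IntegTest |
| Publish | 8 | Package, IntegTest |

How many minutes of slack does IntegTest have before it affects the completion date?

0

Checkout→IntegTest→Publish = 9+6+8 = 23 sets the makespan at 23 minutes.
The longest chain containing IntegTest totals 23 minutes.
Float = 23 − 23 = 0.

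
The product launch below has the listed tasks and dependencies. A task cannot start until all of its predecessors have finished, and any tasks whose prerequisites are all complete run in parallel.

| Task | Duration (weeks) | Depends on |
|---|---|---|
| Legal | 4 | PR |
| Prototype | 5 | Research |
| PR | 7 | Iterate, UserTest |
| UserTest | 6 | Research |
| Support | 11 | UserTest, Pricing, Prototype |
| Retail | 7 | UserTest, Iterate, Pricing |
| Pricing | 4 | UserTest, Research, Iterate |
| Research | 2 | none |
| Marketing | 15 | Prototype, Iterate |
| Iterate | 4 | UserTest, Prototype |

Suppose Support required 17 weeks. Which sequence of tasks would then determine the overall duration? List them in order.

Baseline: Research→UserTest→Iterate→Pricing→Support = 2+6+4+4+11 = 27 → 27 weeks.
Since Support is critical, the +6 change carries straight to that chain (now 33 weeks).
That remains the longest chain; total 33 weeks.

Research, UserTest, Iterate, Pricing, Support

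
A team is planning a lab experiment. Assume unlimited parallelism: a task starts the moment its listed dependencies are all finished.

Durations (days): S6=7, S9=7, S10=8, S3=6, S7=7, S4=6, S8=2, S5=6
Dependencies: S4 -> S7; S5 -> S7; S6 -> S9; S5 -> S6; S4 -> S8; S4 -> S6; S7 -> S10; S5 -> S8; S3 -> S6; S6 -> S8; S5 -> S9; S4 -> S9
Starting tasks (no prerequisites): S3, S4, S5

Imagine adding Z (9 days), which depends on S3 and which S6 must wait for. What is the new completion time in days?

Originally the job takes 21 days.
With Z inserted, S6 now waits for max(S4, S3, S5, Z).
New critical path: S3→Z→S6→S9 = 6+9+7+7 = 29 ⇒ 29 days.

29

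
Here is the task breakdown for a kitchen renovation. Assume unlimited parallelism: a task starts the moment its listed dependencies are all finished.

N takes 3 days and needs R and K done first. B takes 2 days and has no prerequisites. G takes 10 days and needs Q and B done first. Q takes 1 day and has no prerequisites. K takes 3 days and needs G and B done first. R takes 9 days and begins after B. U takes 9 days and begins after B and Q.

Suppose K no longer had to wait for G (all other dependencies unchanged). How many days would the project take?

14

Before: longest chain B→G→K→N = 2+10+3+3 = 18, finish 18.
Without G→K, K's earliest start moves from 12 to 2.
After: B→R→N = 2+9+3 = 14 → 14 days.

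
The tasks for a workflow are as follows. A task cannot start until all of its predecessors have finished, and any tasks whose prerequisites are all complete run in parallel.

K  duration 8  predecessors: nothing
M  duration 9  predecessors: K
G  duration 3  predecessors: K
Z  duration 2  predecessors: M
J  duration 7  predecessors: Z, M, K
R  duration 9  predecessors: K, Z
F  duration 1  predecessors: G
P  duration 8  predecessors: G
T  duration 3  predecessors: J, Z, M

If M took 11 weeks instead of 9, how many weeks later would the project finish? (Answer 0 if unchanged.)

As given, the longest chain is K→M→Z→J→T = 8+9+2+7+3 = 29, so the finish is 29 weeks.
Since M is critical, the +2 change carries straight to that chain (now 31 weeks).
No other chain overtakes it, so the finish is 31 weeks.
Change in finish: 31 − 29 = +2 weeks.

2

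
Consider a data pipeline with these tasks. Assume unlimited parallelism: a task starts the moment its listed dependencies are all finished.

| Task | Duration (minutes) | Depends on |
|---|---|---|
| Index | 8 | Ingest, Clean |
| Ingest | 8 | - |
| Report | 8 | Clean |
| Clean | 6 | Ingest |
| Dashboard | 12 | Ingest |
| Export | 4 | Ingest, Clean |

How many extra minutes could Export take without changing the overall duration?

4

Ingest→Clean→Index = 8+6+8 = 22 sets the makespan at 22 minutes.
The longest chain containing Export totals 18 minutes.
So Export can slip 22 − 18 = 4 minutes.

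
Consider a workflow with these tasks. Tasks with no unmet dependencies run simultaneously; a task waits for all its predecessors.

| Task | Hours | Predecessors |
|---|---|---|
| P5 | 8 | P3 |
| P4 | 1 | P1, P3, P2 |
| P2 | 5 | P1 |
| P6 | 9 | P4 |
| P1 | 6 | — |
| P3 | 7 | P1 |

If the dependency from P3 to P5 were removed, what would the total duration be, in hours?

23

Before: longest chain P1→P3→P4→P6 = 6+7+1+9 = 23, finish 23.
Without P3→P5, P5's earliest start moves from 13 to 0.
The longest chain is now P1→P3→P4→P6 = 6+7+1+9 = 23, so the workflow takes 23 hours.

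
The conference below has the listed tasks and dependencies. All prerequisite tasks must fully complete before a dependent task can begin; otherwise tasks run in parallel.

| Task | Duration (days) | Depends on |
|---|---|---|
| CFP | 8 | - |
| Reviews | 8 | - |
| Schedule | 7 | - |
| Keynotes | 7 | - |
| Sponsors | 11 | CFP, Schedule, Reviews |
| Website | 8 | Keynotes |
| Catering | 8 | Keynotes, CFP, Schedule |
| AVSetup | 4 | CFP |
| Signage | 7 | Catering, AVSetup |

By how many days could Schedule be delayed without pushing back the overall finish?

The longest chain is CFP→Catering→Signage = 8+8+7 = 23; overall finish 23 days.
Schedule finishes as early as 7 and must finish by 8.
Slack of Schedule = 1 − 0 = 1 day.

1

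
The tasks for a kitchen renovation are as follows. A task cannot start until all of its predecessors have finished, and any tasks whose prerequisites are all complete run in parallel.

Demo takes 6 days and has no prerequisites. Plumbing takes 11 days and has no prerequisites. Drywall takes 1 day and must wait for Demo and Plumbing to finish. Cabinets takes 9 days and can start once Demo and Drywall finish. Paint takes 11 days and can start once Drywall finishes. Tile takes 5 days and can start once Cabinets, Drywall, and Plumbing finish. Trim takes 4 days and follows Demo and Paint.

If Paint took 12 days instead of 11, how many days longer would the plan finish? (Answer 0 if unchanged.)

1

Baseline: Plumbing→Drywall→Paint→Trim = 11+1+11+4 = 27 → 27 days.
Paint lies on that path, so at 12 days the path becomes 28 days.
No other chain overtakes it, so the finish is 28 days.
Change in finish: 28 − 27 = +1 days.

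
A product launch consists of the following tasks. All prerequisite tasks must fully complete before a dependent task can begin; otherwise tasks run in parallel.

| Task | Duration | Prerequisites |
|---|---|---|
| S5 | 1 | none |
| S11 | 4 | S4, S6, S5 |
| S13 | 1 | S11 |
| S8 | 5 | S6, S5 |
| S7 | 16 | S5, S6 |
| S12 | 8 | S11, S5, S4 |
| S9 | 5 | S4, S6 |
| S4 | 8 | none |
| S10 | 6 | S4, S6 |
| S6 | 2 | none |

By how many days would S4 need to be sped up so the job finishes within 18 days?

2

Current finish: 20 days; target: 18.
S4 is on every critical path, so each day cut from S4 cuts the finish by one (this holds down to a finish of 18).
Need 20 − 18 = 2 days off S4 → S4 becomes 6 days, finish becomes 18.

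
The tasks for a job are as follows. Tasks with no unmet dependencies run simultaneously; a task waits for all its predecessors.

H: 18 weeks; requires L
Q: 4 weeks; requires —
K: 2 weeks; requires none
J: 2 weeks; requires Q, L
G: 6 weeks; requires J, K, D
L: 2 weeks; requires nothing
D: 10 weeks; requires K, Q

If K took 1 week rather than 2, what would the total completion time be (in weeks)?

20

Actual critical path: L→H = 2+18 = 20 ⇒ 20 weeks.
K is off the critical path — its longest chain is 18 weeks, giving 2 of slack.
No other chain overtakes it, so the finish is 20 weeks.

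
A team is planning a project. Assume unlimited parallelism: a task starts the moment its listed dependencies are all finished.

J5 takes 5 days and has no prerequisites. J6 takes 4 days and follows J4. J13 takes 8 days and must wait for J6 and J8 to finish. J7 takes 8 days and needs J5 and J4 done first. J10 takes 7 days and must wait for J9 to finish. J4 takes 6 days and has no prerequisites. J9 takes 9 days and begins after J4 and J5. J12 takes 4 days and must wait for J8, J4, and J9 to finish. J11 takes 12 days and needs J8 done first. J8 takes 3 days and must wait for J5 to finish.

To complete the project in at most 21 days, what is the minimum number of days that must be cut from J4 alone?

1

Current finish: 22 days; target: 21.
J4 is on every critical path, so each day cut from J4 cuts the finish by one (this holds down to a finish of 21).
Need 22 − 21 = 1 day off J4 → J4 becomes 5 days, finish becomes 21.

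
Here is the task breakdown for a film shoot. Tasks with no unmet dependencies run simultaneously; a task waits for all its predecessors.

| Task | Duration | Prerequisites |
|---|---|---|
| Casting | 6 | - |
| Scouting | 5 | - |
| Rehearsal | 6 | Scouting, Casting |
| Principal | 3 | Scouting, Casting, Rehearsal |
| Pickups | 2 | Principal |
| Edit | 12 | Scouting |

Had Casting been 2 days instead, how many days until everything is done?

Actual critical path: Casting→Rehearsal→Principal→Pickups = 6+6+3+2 = 17 ⇒ 17 days.
Casting lies on that path, so at 2 days the path becomes 13 days.
Now Scouting→Edit = 5+12 = 17 is longest, so the finish becomes 17 days.

17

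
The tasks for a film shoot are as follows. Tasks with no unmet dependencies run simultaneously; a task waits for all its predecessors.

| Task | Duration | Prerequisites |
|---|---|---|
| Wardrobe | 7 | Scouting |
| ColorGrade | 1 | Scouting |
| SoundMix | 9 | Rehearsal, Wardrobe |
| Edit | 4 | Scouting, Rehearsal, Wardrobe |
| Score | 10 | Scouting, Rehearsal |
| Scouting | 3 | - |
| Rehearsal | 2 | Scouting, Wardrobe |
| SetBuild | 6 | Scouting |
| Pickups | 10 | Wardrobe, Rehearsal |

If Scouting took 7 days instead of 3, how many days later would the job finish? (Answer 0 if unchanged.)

Baseline: Scouting→Wardrobe→Rehearsal→Pickups = 3+7+2+10 = 22 → 22 days.
Scouting is on the critical path; changing it to 7 makes that path 26 days.
No other chain overtakes it, so the finish is 26 days.
Change in finish: 26 − 22 = +4 days.

4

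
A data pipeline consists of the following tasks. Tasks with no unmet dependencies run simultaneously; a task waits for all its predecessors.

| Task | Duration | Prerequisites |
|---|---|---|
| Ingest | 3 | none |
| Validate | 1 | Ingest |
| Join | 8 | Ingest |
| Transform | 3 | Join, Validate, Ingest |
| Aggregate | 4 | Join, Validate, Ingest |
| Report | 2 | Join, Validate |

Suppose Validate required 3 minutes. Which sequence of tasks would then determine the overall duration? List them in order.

Ingest, Join, Aggregate

As given, the longest chain is Ingest→Join→Aggregate = 3+8+4 = 15, so the finish is 15 minutes.
Validate has 7 minutes of float (longest path through it is 8).
The critical path is still Ingest→Join→Aggregate; finish is now 15 minutes.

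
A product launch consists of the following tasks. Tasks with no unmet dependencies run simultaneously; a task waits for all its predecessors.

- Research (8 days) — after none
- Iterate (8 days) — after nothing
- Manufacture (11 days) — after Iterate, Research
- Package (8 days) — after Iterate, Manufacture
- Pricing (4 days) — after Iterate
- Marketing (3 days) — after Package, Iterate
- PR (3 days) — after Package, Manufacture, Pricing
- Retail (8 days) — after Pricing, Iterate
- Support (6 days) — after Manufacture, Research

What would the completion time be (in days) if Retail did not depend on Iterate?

Before: longest chain Research→Manufacture→Package→Marketing = 8+11+8+3 = 30, finish 30.
Dropping Iterate→Retail doesn't change Retail's earliest start (12); another predecessor still binds.
After: Research→Manufacture→Package→Marketing = 8+11+8+3 = 30 → 30 days.

30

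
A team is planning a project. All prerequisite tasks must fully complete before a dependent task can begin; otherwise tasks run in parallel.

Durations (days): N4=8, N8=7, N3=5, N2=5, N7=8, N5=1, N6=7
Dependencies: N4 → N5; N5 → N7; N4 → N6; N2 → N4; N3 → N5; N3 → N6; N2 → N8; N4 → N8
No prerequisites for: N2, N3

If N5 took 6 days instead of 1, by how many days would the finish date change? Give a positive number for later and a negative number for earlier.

Critical path before the change: N2→N4→N5→N7 = 5+8+1+8 = 22 giving 22 days.
Since N5 is critical, the +5 change carries straight to that chain (now 27 days).
The critical path is still N2→N4→N5→N7; finish is now 27 days.
Change in finish: 27 − 22 = +5 days.

5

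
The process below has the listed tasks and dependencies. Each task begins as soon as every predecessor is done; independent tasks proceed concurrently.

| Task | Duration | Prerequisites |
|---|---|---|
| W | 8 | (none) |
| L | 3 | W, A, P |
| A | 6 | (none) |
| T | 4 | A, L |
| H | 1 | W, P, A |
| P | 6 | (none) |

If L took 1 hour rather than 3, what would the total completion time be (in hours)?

13

As given, the longest chain is W→L→T = 8+3+4 = 15, so the finish is 15 hours.
L is on the critical path; changing it to 1 makes that path 13 hours.
That remains the longest chain; total 13 hours.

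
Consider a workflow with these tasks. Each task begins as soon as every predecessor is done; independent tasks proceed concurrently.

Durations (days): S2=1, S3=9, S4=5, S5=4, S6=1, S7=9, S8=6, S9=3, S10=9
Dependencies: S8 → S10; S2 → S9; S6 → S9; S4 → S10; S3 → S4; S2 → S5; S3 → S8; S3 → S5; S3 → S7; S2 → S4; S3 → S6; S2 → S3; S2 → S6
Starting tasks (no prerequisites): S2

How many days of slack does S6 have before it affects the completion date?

11

Critical path: S2→S3→S8→S10 = 1+9+6+9 = 25, so the finish is 25 days.
S6 finishes as early as 11 and must finish by 22.
So S6 can slip 22 − 11 = 11 days.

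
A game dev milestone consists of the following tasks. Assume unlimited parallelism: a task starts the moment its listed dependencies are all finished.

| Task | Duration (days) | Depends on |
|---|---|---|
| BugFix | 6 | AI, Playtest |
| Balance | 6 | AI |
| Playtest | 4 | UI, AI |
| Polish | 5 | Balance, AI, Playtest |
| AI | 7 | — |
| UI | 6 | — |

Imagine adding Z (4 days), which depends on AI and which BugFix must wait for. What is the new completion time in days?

18

Originally the job takes 18 days.
With Z inserted, BugFix now waits for max(AI, Playtest, Z).
New critical path: AI→Balance→Polish = 7+6+5 = 18 ⇒ 18 days.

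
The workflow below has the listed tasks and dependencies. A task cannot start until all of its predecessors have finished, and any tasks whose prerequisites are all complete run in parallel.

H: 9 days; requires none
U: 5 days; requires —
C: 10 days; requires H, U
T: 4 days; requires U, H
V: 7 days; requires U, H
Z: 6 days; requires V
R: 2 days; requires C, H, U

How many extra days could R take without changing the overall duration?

The longest chain is H→V→Z = 9+7+6 = 22; overall finish 22 days.
R finishes as early as 21 and must finish by 22.
Slack of R = 20 − 19 = 1 day.

1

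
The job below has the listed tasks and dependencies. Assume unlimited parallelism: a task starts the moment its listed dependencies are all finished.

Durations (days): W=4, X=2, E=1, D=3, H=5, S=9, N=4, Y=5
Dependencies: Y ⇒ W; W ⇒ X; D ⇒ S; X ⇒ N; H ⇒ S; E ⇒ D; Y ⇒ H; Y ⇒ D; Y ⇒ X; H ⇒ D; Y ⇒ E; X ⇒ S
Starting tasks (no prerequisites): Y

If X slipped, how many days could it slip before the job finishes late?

2

Critical path: Y→H→D→S = 5+5+3+9 = 22, so the finish is 22 days.
The longest chain containing X totals 20 days.
Slack of X = 11 − 9 = 2 days.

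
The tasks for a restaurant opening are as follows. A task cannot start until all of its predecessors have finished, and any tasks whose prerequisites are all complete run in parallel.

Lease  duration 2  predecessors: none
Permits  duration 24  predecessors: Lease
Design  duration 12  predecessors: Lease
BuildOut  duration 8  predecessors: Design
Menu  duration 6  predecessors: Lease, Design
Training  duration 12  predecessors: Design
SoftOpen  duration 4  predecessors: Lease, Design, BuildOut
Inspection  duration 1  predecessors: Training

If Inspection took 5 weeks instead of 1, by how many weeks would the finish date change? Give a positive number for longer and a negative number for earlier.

Critical path before the change: Lease→Design→Training→Inspection = 2+12+12+1 = 27 giving 27 weeks.
Inspection lies on that path, so at 5 weeks the path becomes 31 weeks.
That remains the longest chain; total 31 weeks.
Change in finish: 31 − 27 = +4 weeks.

4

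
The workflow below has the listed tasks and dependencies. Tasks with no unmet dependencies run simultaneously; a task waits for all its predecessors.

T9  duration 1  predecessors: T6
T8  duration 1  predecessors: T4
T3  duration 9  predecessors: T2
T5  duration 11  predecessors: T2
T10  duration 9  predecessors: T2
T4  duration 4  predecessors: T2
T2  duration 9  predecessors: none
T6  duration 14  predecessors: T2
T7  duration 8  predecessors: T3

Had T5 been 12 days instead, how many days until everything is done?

Actual critical path: T2→T3→T7 = 9+9+8 = 26 ⇒ 26 days.
T5 has 6 days of float (longest path through it is 20).
No other chain overtakes it, so the finish is 26 days.

26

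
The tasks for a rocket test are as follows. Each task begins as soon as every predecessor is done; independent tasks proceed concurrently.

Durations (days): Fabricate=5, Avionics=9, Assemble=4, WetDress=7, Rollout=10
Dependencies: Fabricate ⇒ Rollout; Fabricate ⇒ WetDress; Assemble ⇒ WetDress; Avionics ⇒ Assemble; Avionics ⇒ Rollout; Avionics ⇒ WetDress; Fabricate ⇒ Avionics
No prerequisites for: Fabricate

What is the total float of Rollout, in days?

The longest chain is Fabricate→Avionics→Assemble→WetDress = 5+9+4+7 = 25; overall finish 25 days.
The longest chain containing Rollout totals 24 days.
Slack of Rollout = 15 − 14 = 1 day.

1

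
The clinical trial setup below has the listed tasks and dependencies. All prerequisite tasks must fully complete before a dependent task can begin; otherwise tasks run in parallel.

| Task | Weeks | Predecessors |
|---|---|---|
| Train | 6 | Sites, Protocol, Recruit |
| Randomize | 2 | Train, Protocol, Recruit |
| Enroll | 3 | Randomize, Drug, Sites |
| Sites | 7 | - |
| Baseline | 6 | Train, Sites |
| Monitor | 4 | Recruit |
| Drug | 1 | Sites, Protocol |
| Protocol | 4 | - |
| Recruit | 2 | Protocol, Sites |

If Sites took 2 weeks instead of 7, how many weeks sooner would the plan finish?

The binding path is Sites→Recruit→Train→Baseline = 7+2+6+6 = 21; finish at 21 weeks.
Since Sites is critical, the -5 change carries straight to that chain (now 16 weeks).
New critical path: Protocol→Recruit→Train→Baseline = 4+2+6+6 = 18 ⇒ 18 weeks.
Change in finish: 18 − 21 = -3 weeks.

3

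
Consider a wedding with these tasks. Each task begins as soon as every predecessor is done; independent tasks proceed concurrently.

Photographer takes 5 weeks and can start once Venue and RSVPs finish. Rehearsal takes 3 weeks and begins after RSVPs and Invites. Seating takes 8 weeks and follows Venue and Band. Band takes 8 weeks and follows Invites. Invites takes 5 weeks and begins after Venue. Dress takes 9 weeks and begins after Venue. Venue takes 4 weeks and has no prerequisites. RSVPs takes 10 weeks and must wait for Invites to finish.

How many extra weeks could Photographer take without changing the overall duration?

1

Critical path: Venue→Invites→Band→Seating = 4+5+8+8 = 25, so the finish is 25 weeks.
Photographer finishes as early as 24 and must finish by 25.
Float = 25 − 24 = 1.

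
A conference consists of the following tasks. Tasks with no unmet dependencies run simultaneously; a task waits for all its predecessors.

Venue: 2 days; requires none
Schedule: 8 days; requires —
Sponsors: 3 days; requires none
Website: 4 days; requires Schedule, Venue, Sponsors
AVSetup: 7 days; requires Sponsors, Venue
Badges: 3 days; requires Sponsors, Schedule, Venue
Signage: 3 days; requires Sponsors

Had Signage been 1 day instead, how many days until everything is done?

12

The binding path is Schedule→Website = 8+4 = 12; finish at 12 days.
Signage has 6 days of float (longest path through it is 6).
No other chain overtakes it, so the finish is 12 days.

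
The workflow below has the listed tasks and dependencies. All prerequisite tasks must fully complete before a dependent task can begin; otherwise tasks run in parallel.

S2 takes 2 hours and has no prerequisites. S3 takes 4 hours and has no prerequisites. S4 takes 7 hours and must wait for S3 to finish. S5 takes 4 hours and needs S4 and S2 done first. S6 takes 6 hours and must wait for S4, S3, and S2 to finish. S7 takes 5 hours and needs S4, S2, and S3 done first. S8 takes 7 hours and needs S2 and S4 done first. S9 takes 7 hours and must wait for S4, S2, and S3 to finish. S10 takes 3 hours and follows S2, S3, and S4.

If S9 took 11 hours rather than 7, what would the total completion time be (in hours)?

Baseline: S3→S4→S9 = 4+7+7 = 18 → 18 hours.
S9 is on the critical path; changing it to 11 makes that path 22 hours.
The critical path is still S3→S4→S9; finish is now 22 hours.

22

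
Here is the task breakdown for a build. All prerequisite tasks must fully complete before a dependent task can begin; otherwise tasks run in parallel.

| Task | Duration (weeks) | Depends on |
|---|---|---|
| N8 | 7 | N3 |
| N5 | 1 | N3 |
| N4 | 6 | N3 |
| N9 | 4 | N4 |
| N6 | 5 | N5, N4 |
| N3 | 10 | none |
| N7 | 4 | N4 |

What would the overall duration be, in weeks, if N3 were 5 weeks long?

Critical path before the change: N3→N4→N6 = 10+6+5 = 21 giving 21 weeks.
Since N3 is critical, the -5 change carries straight to that chain (now 16 weeks).
That remains the longest chain; total 16 weeks.

16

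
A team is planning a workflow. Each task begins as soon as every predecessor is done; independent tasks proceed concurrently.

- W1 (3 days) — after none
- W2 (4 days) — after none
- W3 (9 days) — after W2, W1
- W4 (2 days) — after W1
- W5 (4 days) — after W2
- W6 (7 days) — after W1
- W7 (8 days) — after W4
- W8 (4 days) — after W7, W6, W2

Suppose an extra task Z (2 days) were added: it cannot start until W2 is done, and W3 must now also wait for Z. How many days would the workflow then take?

17

Originally the workflow takes 17 days.
With Z inserted, W3 now waits for max(W2, W1, Z).
New critical path: W1→W4→W7→W8 = 3+2+8+4 = 17 ⇒ 17 days.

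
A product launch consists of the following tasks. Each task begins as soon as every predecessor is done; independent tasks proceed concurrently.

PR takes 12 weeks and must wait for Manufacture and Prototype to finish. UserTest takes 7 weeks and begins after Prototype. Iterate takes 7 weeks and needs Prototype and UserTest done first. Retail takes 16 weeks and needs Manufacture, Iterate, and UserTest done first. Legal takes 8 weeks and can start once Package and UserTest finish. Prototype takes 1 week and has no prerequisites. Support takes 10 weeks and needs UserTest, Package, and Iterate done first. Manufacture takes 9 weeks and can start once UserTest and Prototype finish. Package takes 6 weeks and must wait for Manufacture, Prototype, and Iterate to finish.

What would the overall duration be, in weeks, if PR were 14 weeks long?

33

Actual critical path: Prototype→UserTest→Manufacture→Package→Support = 1+7+9+6+10 = 33 ⇒ 33 weeks.
PR has 4 weeks of float (longest path through it is 29).
That remains the longest chain; total 33 weeks.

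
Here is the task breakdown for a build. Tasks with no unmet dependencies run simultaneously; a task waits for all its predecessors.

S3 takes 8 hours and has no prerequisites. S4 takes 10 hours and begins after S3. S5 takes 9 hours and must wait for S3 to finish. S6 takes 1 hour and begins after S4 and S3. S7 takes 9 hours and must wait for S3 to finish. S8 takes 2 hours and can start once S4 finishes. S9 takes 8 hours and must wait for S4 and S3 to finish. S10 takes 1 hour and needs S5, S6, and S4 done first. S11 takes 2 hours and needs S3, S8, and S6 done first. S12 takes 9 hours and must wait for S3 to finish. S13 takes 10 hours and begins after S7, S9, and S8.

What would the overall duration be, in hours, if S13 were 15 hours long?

Baseline: S3→S4→S9→S13 = 8+10+8+10 = 36 → 36 hours.
Since S13 is critical, the +5 change carries straight to that chain (now 41 hours).
No other chain overtakes it, so the finish is 41 hours.

41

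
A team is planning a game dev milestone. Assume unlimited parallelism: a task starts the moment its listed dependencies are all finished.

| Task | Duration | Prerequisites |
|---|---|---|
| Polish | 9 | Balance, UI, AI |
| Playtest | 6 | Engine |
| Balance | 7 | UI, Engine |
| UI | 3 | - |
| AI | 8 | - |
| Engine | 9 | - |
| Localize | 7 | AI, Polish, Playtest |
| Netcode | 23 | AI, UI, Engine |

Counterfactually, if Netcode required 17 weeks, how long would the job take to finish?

32

The binding path is Engine→Netcode = 9+23 = 32; finish at 32 weeks.
Netcode is on the critical path; changing it to 17 makes that path 26 weeks.
New critical path: Engine→Balance→Polish→Localize = 9+7+9+7 = 32 ⇒ 32 weeks.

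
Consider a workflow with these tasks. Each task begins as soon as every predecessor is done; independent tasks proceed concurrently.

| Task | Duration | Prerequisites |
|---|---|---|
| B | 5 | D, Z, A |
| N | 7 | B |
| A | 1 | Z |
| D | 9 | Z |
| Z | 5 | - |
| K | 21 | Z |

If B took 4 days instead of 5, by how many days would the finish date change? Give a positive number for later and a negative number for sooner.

The binding path is Z→D→B→N = 5+9+5+7 = 26; finish at 26 days.
Since B is critical, the -1 change carries straight to that chain (now 25 days).
New critical path: Z→K = 5+21 = 26 ⇒ 26 days.
Change in finish: 26 − 26 = +0 days.

0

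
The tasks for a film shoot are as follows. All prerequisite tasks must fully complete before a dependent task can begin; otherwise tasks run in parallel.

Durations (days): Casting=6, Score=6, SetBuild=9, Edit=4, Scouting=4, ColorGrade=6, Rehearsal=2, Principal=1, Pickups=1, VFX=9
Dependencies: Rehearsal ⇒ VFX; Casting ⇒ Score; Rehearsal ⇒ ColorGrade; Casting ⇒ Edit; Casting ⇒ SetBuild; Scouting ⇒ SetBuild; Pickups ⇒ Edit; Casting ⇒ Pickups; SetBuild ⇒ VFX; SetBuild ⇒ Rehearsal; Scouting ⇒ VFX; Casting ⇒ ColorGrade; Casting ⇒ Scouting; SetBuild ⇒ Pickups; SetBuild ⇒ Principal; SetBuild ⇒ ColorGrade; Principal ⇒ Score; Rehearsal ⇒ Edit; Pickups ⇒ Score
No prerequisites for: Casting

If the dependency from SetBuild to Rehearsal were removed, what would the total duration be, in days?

Original critical path: Casting→Scouting→SetBuild→Rehearsal→VFX = 6+4+9+2+9 = 30 ⇒ 30 days.
Without SetBuild→Rehearsal, Rehearsal's earliest start moves from 19 to 0.
The longest chain is now Casting→Scouting→SetBuild→VFX = 6+4+9+9 = 28, so the job takes 28 days.

28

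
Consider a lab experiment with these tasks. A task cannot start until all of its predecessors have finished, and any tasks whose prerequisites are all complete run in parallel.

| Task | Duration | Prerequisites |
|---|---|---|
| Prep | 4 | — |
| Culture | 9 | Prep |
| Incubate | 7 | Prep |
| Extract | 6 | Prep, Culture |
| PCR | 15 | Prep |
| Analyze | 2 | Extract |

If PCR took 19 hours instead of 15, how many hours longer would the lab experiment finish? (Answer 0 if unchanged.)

Critical path before the change: Prep→Culture→Extract→Analyze = 4+9+6+2 = 21 giving 21 hours.
PCR has 2 hours of float (longest path through it is 19).
New critical path: Prep→PCR = 4+19 = 23 ⇒ 23 hours.
Change in finish: 23 − 21 = +2 hours.

2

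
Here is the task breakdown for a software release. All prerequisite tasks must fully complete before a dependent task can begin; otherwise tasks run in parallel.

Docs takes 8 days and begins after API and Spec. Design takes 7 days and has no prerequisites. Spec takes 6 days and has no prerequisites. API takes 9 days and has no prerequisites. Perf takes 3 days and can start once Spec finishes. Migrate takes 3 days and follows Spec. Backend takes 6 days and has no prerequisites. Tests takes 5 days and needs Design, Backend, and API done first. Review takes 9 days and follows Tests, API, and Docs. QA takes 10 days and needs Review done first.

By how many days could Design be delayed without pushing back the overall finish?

The longest chain is API→Docs→Review→QA = 9+8+9+10 = 36; overall finish 36 days.
Design finishes as early as 7 and must finish by 12.
So Design can slip 12 − 7 = 5 days.

5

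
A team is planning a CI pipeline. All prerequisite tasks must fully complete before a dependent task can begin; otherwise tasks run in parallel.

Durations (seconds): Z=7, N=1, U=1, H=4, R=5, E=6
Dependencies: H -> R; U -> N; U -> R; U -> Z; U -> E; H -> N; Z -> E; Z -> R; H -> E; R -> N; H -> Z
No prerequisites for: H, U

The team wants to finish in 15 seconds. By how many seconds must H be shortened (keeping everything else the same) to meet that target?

2

Current finish: 17 seconds; target: 15.
H is on every critical path, so each second cut from H cuts the finish by one (this holds down to a finish of 14).
Need 17 − 15 = 2 seconds off H → H becomes 2 seconds, finish becomes 15.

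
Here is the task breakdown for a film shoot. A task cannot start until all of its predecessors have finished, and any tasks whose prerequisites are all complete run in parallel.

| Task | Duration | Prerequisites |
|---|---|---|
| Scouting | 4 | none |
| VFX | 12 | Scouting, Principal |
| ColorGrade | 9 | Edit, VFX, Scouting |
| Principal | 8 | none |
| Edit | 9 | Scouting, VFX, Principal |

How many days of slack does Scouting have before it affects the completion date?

Critical path: Principal→VFX→Edit→ColorGrade = 8+12+9+9 = 38, so the finish is 38 days.
Scouting finishes as early as 4 and must finish by 8.
Float = 38 − 34 = 4.

4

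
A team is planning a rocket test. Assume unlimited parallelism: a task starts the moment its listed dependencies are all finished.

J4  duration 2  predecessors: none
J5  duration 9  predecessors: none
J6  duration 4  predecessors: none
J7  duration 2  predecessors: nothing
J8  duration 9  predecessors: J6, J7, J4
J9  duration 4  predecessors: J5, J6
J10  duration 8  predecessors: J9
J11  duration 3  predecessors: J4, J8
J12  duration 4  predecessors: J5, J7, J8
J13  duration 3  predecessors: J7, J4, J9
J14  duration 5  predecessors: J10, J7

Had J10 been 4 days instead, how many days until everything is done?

Actual critical path: J5→J9→J10→J14 = 9+4+8+5 = 26 ⇒ 26 days.
J10 is on the critical path; changing it to 4 makes that path 22 days.
That remains the longest chain; total 22 days.

22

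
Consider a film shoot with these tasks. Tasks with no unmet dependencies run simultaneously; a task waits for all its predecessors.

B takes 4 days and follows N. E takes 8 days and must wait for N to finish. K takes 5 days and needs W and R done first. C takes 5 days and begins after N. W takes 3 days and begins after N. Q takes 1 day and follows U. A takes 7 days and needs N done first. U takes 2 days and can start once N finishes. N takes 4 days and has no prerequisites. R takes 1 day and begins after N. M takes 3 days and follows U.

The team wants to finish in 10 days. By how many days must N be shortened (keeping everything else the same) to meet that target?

2

Current finish: 12 days; target: 10.
N is on every critical path, so each day cut from N cuts the finish by one (this holds down to a finish of 9).
Need 12 − 10 = 2 days off N → N becomes 2 days, finish becomes 10.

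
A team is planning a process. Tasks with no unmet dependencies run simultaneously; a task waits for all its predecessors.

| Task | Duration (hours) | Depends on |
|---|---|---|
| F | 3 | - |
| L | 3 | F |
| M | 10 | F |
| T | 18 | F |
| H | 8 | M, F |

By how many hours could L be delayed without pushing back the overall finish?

15

Critical path: F→M→H = 3+10+8 = 21, so the finish is 21 hours.
Longest path through L: 6 hours (earliest finish 6, latest finish 21).
So L can slip 21 − 6 = 15 hours.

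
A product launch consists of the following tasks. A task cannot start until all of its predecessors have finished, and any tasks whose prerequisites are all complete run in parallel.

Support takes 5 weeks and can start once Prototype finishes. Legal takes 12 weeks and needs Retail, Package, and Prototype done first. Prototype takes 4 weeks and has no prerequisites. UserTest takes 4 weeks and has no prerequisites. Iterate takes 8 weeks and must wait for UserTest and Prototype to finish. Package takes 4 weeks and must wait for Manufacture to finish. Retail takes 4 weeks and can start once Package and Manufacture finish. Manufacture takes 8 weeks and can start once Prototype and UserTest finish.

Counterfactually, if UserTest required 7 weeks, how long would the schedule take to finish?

35

Baseline: UserTest→Manufacture→Package→Retail→Legal = 4+8+4+4+12 = 32 → 32 weeks.
Since UserTest is critical, the +3 change carries straight to that chain (now 35 weeks).
That remains the longest chain; total 35 weeks.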